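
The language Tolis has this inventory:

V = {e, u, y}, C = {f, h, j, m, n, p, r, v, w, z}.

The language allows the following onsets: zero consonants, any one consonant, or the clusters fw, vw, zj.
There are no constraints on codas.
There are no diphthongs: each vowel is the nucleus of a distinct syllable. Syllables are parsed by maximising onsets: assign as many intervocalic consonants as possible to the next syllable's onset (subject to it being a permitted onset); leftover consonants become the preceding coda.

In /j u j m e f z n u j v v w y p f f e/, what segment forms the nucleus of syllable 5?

Vowels present: u, e, u, y, e; each is a nucleus, giving 5 syllables.
The fifth nucleus (vowel 5 from the left) is /e/.

e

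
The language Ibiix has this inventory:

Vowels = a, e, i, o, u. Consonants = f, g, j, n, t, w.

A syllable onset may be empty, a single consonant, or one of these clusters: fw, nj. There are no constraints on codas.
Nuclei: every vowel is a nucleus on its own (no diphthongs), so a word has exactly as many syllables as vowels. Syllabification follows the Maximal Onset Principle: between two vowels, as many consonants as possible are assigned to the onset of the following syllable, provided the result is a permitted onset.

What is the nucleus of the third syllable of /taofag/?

Vowels present: a, o, a; each is a nucleus, giving 3 syllables.
The third nucleus (vowel 3 from the left) is /a/.

a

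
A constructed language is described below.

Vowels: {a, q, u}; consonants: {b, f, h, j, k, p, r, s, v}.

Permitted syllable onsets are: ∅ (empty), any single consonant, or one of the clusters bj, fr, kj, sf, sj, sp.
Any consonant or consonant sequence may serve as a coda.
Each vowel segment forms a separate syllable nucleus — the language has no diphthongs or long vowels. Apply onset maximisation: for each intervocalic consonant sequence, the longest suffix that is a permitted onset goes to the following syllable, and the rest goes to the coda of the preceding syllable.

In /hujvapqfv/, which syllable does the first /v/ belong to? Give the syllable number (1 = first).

2

The vowels are u, a, q — 3 nuclei, so 3 syllables.
V1 /u/ – V2 /a/: /jv/; trying suffixes from longest down, /v/ is the first permitted one, so coda /j/ | onset /v/.
V2 /a/ – V3 /q/: /p/ → onset of the next syllable (single consonants are always licit onsets).
Putting it together: huj.va.pqfv.
The first /v/ is in the onset of syllable 2 (/va/).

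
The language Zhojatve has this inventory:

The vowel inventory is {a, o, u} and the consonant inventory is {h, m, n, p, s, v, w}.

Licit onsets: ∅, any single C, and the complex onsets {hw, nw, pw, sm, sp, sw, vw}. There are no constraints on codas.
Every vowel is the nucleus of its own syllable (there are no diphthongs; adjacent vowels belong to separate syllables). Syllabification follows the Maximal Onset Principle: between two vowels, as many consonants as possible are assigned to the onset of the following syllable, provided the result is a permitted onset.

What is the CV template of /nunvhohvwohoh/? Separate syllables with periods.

CVCC.CVC.CCV.CVC

Vowels present: u, o, o, o; each is a nucleus, giving 4 syllables.
σ1/σ2 boundary: /nvh/ splits as /nv/ + /h/ (/h/ is the longest suffix that is a licit onset).
σ2/σ3 boundary: /hvw/; trying suffixes from longest down, /vw/ is the first permitted one, so coda /h/ | onset /vw/.
σ3/σ4 boundary: /h/ → onset of the next syllable (single consonants are always licit onsets).
Syllabification: nunv.hoh.vwo.hoh.
Mapping each syllable to C/V: /nunv/ → CVCC, /hoh/ → CVC, /vwo/ → CCV, /hoh/ → CVC.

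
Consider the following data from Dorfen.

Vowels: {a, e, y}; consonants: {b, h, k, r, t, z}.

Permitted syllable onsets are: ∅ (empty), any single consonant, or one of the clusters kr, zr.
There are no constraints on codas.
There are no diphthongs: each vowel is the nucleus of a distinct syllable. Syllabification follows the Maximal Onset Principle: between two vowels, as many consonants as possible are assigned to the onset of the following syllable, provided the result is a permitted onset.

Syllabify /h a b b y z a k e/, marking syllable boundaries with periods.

hab.by.za.ke

Nuclei (vowels): a, y, a, e → 4 syllables.
/a…y/ gap (V1→V2): /bb/; trying suffixes from longest down, /b/ is the first permitted one, so coda /b/ | onset /b/.
/y…a/ gap (V2→V3): /z/ → onset of the next syllable (single consonants are always licit onsets).
/a…e/ gap (V3→V4): /k/ is a single consonant, so it becomes the next onset.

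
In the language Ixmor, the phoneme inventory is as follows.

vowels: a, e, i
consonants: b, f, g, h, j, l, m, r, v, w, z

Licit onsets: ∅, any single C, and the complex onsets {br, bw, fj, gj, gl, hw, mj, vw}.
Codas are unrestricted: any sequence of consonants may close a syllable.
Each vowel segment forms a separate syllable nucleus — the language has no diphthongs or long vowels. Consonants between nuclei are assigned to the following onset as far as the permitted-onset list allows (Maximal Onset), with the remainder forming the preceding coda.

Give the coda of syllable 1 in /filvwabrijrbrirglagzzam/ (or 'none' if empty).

Nuclei (vowels): i, a, i, i, a, a → 6 syllables.
V1 /i/ – V2 /a/: /lvw/ splits as /l/ + /vw/ (/vw/ is the longest suffix that is a licit onset).
V2 /a/ – V3 /i/: cluster /br/ — /br/ is itself a permitted onset, so the whole cluster goes right; preceding coda = ∅.
V3 /i/ – V4 /i/: /jrbr/ — longest licit onset from the right is /br/, leaving /jr/ as coda.
V4 /i/ – V5 /a/: /rgl/ — longest licit onset from the right is /gl/, leaving /r/ as coda.
V5 /a/ – V6 /a/: cluster /gzz/ — the longest permitted-onset suffix is /z/; onset = /z/, preceding coda = /gz/.
Result: fil.vwa.brijr.brir.glagz.zam.
Syllable 1 is /fil/: onset /f/, nucleus /i/, coda /l/.

l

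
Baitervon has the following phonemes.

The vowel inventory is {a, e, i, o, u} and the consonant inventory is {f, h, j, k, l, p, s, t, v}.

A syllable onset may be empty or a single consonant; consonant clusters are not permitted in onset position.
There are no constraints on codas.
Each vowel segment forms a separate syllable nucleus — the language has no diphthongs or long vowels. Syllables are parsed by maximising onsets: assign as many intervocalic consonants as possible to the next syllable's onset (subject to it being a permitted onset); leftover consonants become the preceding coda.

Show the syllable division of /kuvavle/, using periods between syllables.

ku.vav.le

Nuclei (vowels): u, a, e → 3 syllables.
V1 /u/ – V2 /a/: just /v/ — single C goes to the following onset.
V2 /a/ – V3 /e/: /vl/; trying suffixes from longest down, /l/ is the first permitted one, so coda /v/ | onset /l/.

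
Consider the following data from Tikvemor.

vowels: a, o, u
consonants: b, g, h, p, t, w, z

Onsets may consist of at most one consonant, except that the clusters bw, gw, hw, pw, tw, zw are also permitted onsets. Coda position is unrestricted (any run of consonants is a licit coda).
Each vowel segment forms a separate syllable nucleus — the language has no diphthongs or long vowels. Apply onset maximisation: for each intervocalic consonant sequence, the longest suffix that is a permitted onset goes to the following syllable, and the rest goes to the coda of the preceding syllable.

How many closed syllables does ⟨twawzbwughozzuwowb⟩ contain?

4

Vowels present: a, u, o, u, o; each is a nucleus, giving 5 syllables.
/a…u/ gap (V1→V2): /wzbw/; trying suffixes from longest down, /bw/ is the first permitted one, so coda /wz/ | onset /bw/.
/u…o/ gap (V2→V3): /gh/; trying suffixes from longest down, /h/ is the first permitted one, so coda /g/ | onset /h/.
/o…u/ gap (V3→V4): cluster /zz/ — the longest permitted-onset suffix is /z/; onset = /z/, preceding coda = /z/.
/u…o/ gap (V4→V5): /w/ is a single consonant, so it becomes the next onset.
So the parse is twawz.bwug.hoz.zu.wowb.
Classifying each syllable: /twawz/ (closed), /bwug/ (closed), /hoz/ (closed), /zu/ (open), /wowb/ (closed).
Closed syllables: 4.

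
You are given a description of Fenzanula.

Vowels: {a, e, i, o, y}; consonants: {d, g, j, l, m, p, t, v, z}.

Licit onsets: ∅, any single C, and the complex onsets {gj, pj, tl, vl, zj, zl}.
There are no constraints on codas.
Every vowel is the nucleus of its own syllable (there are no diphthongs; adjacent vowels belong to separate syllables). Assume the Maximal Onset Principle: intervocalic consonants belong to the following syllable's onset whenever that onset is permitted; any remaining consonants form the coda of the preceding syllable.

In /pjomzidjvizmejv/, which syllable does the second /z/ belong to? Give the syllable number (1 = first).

Nuclei (vowels): o, i, i, e → 4 syllables.
V1 /o/ – V2 /i/: cluster /mz/ — the longest permitted-onset suffix is /z/; onset = /z/, preceding coda = /m/.
V2 /i/ – V3 /i/: /djv/ splits as /dj/ + /v/ (/v/ is the longest suffix that is a licit onset).
V3 /i/ – V4 /e/: cluster /zm/ — the longest permitted-onset suffix is /m/; onset = /m/, preceding coda = /z/.
So the parse is pjom.zidj.viz.mejv.
The second /z/ is in the coda of syllable 3 (/viz/).

3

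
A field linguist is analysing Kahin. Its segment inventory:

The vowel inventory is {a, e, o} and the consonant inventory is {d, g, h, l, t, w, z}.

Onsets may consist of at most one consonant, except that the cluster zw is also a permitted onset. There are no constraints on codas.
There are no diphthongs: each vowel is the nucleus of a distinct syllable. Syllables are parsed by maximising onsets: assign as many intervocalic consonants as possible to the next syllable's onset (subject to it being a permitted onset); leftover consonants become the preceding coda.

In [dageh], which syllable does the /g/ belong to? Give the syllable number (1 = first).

Nuclei (vowels): a, e → 2 syllables.
/a…e/ gap (V1→V2): /g/ is a single consonant, so it becomes the next onset.
Putting it together: da.geh.
The /g/ is in the onset of syllable 2 (/geh/).

2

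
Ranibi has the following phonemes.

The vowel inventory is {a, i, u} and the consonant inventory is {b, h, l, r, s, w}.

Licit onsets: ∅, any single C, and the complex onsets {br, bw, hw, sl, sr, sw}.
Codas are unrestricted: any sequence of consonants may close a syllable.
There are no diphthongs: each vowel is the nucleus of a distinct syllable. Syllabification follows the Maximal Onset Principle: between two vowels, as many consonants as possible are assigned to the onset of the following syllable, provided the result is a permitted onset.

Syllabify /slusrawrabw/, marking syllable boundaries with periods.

Vowels present: u, a, a; each is a nucleus, giving 3 syllables.
σ1/σ2 boundary: /sr/ — entire cluster is a permitted onset → onset /sr/, coda ∅.
σ2/σ3 boundary: /wr/; trying suffixes from longest down, /r/ is the first permitted one, so coda /w/ | onset /r/.

slu.sraw.rabw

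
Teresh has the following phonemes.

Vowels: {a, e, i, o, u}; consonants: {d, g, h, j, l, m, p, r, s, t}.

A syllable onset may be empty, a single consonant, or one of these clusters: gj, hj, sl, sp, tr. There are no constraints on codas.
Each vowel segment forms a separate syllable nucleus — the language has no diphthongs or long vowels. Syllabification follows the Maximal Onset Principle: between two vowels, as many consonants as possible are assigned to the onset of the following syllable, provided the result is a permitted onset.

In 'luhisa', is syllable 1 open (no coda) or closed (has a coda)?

Vowels present: u, i, a; each is a nucleus, giving 3 syllables.
V1 /u/ – V2 /i/: just /h/ — single C goes to the following onset.
V2 /i/ – V3 /a/: /s/ → onset of the next syllable (single consonants are always licit onsets).
Result: lu.hi.sa.
Syllable 1 is /lu/; it ends in its nucleus with no coda, so it is open.

open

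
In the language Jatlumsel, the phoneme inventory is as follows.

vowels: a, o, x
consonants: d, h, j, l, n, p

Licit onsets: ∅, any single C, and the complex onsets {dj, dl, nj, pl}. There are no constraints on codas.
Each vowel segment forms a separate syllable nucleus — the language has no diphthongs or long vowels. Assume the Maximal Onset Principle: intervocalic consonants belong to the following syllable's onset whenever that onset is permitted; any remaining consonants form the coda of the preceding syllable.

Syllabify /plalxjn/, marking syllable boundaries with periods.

Nuclei (vowels): a, x → 2 syllables.
/a…x/ gap (V1→V2): /l/ → onset of the next syllable (single consonants are always licit onsets).

pla.lxjn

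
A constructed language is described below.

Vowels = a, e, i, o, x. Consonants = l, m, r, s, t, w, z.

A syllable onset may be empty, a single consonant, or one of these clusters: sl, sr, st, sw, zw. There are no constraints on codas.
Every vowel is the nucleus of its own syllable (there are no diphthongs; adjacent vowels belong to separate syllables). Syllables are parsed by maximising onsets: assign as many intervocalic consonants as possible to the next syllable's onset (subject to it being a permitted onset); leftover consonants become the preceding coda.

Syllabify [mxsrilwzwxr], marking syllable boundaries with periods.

mx.srilw.zwxr

The vowels are x, i, x — 3 nuclei, so 3 syllables.
/x…i/ gap (V1→V2): /sr/ — entire cluster is a permitted onset → onset /sr/, coda ∅.
/i…x/ gap (V2→V3): /lwzw/ — longest licit onset from the right is /zw/, leaving /lw/ as coda.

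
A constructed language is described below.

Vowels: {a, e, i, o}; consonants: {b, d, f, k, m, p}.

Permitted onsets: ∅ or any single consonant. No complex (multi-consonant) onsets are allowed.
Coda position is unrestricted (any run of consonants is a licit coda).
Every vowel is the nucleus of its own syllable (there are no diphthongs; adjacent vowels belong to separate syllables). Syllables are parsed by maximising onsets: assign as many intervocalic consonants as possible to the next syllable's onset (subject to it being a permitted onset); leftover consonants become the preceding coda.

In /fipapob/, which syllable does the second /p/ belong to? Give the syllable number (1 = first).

3

Vowels present: i, a, o; each is a nucleus, giving 3 syllables.
σ1/σ2 boundary: /p/ → onset of the next syllable (single consonants are always licit onsets).
σ2/σ3 boundary: /p/ → onset of the next syllable (single consonants are always licit onsets).
So the parse is fi.pa.pob.
The second /p/ is in the onset of syllable 3 (/pob/).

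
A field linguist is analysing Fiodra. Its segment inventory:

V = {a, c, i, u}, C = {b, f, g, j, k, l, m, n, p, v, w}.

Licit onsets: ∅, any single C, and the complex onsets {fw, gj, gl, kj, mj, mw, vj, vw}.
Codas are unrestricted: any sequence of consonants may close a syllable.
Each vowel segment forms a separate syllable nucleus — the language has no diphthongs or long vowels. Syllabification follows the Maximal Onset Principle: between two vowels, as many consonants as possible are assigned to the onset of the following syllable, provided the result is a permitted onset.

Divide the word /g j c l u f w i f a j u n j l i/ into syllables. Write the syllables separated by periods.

gjc.lu.fwi.fa.junj.li

Nuclei (vowels): c, u, i, a, u, i → 6 syllables.
Between /c/ (V1) and /u/ (V2): /l/ → onset of the next syllable (single consonants are always licit onsets).
Between /u/ (V2) and /i/ (V3): /fw/ is a licit onset in full, so it all attaches to the next syllable.
Between /i/ (V3) and /a/ (V4): /f/ → onset of the next syllable (single consonants are always licit onsets).
Between /a/ (V4) and /u/ (V5): /j/ is a single consonant, so it becomes the next onset.
Between /u/ (V5) and /i/ (V6): /njl/ — longest licit onset from the right is /l/, leaving /nj/ as coda.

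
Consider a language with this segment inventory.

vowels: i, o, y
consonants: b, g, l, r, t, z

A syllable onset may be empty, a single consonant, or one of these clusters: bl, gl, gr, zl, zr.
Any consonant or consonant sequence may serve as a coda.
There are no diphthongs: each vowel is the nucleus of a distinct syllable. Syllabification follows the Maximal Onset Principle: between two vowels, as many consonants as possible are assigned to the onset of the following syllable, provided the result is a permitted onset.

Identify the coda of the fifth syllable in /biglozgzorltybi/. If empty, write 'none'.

The vowels are i, o, o, y, i — 5 nuclei, so 5 syllables.
Between /i/ (V1) and /o/ (V2): /gl/ is a licit onset in full, so it all attaches to the next syllable.
Between /o/ (V2) and /o/ (V3): cluster /zgz/ — the longest permitted-onset suffix is /z/; onset = /z/, preceding coda = /zg/.
Between /o/ (V3) and /y/ (V4): /rlt/; trying suffixes from longest down, /t/ is the first permitted one, so coda /rl/ | onset /t/.
Between /y/ (V4) and /i/ (V5): /b/ → onset of the next syllable (single consonants are always licit onsets).
So the parse is bi.glozg.zorl.ty.bi.
Syllable 5 is /bi/: onset /b/, nucleus /i/, coda ∅.

none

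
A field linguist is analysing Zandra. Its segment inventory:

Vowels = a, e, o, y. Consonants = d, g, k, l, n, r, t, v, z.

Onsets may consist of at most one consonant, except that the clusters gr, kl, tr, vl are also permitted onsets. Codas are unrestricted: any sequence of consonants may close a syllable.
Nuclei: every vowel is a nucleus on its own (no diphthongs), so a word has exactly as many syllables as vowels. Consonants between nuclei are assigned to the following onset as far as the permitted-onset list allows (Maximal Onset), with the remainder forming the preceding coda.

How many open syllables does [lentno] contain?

1

Nuclei (vowels): e, o → 2 syllables.
V1 /e/ – V2 /o/: cluster /ntn/ — the longest permitted-onset suffix is /n/; onset = /n/, preceding coda = /nt/.
So the parse is lent.no.
Classifying each syllable: /lent/ (closed), /no/ (open).
Open syllables: 1.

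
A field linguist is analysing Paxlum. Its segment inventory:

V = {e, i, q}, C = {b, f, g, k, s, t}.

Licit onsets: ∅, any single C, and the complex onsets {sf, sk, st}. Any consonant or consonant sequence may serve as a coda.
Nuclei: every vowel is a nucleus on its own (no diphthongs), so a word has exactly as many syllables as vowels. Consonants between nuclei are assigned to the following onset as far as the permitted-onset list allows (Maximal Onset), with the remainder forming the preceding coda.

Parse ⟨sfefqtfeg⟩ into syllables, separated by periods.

sfe.fqt.feg

The vowels are e, q, e — 3 nuclei, so 3 syllables.
Between /e/ (V1) and /q/ (V2): just /f/ — single C goes to the following onset.
Between /q/ (V2) and /e/ (V3): /tf/ splits as /t/ + /f/ (/f/ is the longest suffix that is a licit onset).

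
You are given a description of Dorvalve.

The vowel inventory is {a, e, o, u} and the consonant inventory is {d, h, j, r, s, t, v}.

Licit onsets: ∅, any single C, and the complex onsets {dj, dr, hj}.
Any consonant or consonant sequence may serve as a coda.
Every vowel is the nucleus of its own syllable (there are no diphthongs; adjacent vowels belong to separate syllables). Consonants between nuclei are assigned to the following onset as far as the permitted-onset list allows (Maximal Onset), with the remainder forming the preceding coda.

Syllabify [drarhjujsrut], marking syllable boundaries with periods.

drar.hjujs.rut

The vowels are a, u, u — 3 nuclei, so 3 syllables.
σ1/σ2 boundary: /rhj/ splits as /r/ + /hj/ (/hj/ is the longest suffix that is a licit onset).
σ2/σ3 boundary: cluster /jsr/ — the longest permitted-onset suffix is /r/; onset = /r/, preceding coda = /js/.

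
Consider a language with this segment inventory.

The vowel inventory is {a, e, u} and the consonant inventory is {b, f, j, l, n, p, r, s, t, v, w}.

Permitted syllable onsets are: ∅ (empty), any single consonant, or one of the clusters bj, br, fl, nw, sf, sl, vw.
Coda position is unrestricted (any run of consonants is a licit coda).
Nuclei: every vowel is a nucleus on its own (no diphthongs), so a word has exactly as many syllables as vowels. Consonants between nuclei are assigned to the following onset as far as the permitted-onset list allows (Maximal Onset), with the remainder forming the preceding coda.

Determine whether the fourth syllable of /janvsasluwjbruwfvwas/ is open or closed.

The vowels are a, a, u, u, a — 5 nuclei, so 5 syllables.
σ1/σ2 boundary: /nvs/ — longest licit onset from the right is /s/, leaving /nv/ as coda.
σ2/σ3 boundary: cluster /sl/ — /sl/ is itself a permitted onset, so the whole cluster goes right; preceding coda = ∅.
σ3/σ4 boundary: /wjbr/ — longest licit onset from the right is /br/, leaving /wj/ as coda.
σ4/σ5 boundary: /wfvw/ — longest licit onset from the right is /vw/, leaving /wf/ as coda.
Syllabification: janv.sa.sluwj.bruwf.vwas.
Syllable 4 is /bruwf/ with coda /wf/, so it is closed.

closed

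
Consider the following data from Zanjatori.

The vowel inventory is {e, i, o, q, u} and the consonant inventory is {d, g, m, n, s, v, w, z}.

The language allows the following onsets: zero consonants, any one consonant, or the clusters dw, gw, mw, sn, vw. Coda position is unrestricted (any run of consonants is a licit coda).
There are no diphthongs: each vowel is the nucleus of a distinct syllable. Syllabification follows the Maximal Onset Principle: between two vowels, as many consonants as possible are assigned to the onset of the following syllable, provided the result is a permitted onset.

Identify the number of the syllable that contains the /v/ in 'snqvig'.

Nuclei (vowels): q, i → 2 syllables.
σ1/σ2 boundary: just /v/ — single C goes to the following onset.
Putting it together: snq.vig.
The /v/ is in the onset of syllable 2 (/vig/).

2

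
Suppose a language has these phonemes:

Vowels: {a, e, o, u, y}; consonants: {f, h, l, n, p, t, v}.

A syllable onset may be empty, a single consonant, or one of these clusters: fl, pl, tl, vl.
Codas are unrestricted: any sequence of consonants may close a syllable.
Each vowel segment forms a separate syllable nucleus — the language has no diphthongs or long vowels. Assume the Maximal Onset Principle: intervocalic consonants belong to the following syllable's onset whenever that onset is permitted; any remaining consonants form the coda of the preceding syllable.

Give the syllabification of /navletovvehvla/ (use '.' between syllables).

na.vle.tov.veh.vla

Vowels present: a, e, o, e, a; each is a nucleus, giving 5 syllables.
Between /a/ (V1) and /e/ (V2): cluster /vl/ — /vl/ is itself a permitted onset, so the whole cluster goes right; preceding coda = ∅.
Between /e/ (V2) and /o/ (V3): /t/ is a single consonant, so it becomes the next onset.
Between /o/ (V3) and /e/ (V4): cluster /vv/ — the longest permitted-onset suffix is /v/; onset = /v/, preceding coda = /v/.
Between /e/ (V4) and /a/ (V5): /hvl/ — longest licit onset from the right is /vl/, leaving /h/ as coda.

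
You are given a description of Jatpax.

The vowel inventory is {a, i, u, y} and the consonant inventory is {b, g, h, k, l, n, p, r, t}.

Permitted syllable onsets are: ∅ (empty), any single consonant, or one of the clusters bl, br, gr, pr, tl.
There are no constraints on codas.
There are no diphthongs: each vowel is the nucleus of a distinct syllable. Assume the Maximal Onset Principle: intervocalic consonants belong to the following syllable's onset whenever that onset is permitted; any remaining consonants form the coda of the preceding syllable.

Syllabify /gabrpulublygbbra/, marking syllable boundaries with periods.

gabr.pu.lu.blygb.bra

The vowels are a, u, u, y, a — 5 nuclei, so 5 syllables.
V1 /a/ – V2 /u/: cluster /brp/ — the longest permitted-onset suffix is /p/; onset = /p/, preceding coda = /br/.
V2 /u/ – V3 /u/: /l/ is a single consonant, so it becomes the next onset.
V3 /u/ – V4 /y/: /bl/ — entire cluster is a permitted onset → onset /bl/, coda ∅.
V4 /y/ – V5 /a/: /gbbr/ — longest licit onset from the right is /br/, leaving /gb/ as coda.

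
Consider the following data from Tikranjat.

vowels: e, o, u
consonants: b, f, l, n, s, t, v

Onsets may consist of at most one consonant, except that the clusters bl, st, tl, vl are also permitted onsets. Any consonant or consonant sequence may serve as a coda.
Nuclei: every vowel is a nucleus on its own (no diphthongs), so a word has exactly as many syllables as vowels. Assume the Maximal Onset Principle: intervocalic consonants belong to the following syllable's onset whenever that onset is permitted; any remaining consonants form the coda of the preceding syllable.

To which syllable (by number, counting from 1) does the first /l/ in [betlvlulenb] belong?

1

The vowels are e, u, e — 3 nuclei, so 3 syllables.
V1 /e/ – V2 /u/: /tlvl/ splits as /tl/ + /vl/ (/vl/ is the longest suffix that is a licit onset).
V2 /u/ – V3 /e/: just /l/ — single C goes to the following onset.
So the parse is betl.vlu.lenb.
The first /l/ is in the coda of syllable 1 (/betl/).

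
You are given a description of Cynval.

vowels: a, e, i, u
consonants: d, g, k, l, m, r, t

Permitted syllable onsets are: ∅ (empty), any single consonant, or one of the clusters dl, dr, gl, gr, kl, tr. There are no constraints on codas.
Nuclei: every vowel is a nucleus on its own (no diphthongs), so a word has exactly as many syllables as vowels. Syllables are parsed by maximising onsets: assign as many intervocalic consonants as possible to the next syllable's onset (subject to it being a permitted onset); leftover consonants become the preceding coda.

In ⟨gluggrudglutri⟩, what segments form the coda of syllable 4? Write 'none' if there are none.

Vowels present: u, u, u, i; each is a nucleus, giving 4 syllables.
Between /u/ (V1) and /u/ (V2): /ggr/ splits as /g/ + /gr/ (/gr/ is the longest suffix that is a licit onset).
Between /u/ (V2) and /u/ (V3): /dgl/ splits as /d/ + /gl/ (/gl/ is the longest suffix that is a licit onset).
Between /u/ (V3) and /i/ (V4): /tr/ is a licit onset in full, so it all attaches to the next syllable.
Result: glug.grud.glu.tri.
Syllable 4 is /tri/: onset /tr/, nucleus /i/, coda ∅.

none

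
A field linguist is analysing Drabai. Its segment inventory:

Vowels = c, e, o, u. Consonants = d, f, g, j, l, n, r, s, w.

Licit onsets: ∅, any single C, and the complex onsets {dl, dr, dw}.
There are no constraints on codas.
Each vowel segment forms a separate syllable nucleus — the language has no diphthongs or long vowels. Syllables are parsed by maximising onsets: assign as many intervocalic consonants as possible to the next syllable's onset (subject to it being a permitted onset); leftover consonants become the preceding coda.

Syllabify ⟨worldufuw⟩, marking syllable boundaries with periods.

The vowels are o, u, u — 3 nuclei, so 3 syllables.
V1 /o/ – V2 /u/: /rld/; trying suffixes from longest down, /d/ is the first permitted one, so coda /rl/ | onset /d/.
V2 /u/ – V3 /u/: just /f/ — single C goes to the following onset.

worl.du.fuw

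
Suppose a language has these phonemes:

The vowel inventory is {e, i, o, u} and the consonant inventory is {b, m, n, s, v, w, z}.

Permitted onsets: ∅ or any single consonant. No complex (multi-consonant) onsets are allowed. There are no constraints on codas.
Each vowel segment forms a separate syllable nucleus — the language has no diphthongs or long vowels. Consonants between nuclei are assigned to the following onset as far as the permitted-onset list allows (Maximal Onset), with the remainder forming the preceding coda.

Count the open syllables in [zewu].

The vowels are e, u — 2 nuclei, so 2 syllables.
σ1/σ2 boundary: /w/ → onset of the next syllable (single consonants are always licit onsets).
Syllabification: ze.wu.
Classifying each syllable: /ze/ (open), /wu/ (open).
Open syllables: 2.

2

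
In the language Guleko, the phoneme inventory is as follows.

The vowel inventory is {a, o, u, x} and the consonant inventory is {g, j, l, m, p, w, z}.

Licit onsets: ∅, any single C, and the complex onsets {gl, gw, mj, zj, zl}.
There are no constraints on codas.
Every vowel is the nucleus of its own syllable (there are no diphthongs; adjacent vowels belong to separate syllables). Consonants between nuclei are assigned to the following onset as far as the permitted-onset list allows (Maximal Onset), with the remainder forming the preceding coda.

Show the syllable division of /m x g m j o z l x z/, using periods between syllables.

Vowels present: x, o, x; each is a nucleus, giving 3 syllables.
/x…o/ gap (V1→V2): /gmj/ splits as /g/ + /mj/ (/mj/ is the longest suffix that is a licit onset).
/o…x/ gap (V2→V3): /zl/ — entire cluster is a permitted onset → onset /zl/, coda ∅.

mxg.mjo.zlxz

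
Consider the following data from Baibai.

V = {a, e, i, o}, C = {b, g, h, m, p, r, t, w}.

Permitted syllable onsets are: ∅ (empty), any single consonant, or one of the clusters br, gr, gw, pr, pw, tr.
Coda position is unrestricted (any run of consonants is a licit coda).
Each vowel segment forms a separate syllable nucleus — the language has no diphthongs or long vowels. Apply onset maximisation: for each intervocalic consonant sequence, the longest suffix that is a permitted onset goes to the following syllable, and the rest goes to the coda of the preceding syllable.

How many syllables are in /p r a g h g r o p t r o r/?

3

Nuclei (vowels): a, o, o → 3 syllables.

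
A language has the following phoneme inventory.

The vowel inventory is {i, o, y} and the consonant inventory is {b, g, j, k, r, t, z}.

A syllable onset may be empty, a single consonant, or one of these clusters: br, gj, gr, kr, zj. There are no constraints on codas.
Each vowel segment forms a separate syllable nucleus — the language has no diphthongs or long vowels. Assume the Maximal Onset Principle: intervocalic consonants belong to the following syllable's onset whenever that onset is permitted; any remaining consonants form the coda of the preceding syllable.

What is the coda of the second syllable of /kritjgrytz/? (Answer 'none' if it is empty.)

Nuclei (vowels): i, y → 2 syllables.
Between /i/ (V1) and /y/ (V2): /tjgr/ — longest licit onset from the right is /gr/, leaving /tj/ as coda.
Syllabification: kritj.grytz.
Syllable 2 is /grytz/: onset /gr/, nucleus /y/, coda /tz/.

tz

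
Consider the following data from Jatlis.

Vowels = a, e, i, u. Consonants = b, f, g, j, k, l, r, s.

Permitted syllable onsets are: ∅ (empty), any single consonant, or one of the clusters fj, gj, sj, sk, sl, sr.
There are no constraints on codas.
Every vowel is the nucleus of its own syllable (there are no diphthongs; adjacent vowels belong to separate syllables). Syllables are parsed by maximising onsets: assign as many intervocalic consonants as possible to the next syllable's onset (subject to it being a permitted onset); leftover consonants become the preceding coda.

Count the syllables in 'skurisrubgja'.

Vowels present: u, i, u, a; each is a nucleus, giving 4 syllables.

4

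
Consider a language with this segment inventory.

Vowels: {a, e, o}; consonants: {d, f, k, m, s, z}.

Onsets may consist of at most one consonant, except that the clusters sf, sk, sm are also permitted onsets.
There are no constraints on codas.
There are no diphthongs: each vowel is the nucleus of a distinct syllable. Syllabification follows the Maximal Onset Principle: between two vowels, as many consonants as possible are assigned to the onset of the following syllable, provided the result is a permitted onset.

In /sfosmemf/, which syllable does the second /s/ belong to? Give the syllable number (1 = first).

2

The vowels are o, e — 2 nuclei, so 2 syllables.
/o…e/ gap (V1→V2): cluster /sm/ — /sm/ is itself a permitted onset, so the whole cluster goes right; preceding coda = ∅.
Result: sfo.smemf.
The second /s/ is in the onset of syllable 2 (/smemf/).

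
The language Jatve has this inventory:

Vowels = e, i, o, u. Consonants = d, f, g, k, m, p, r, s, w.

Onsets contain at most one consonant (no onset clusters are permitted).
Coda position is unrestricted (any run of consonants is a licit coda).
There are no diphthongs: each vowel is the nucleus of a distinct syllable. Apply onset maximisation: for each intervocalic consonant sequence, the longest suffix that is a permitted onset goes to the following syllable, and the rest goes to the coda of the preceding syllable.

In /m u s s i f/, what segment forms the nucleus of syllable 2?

i

Vowels present: u, i; each is a nucleus, giving 2 syllables.
The second nucleus (vowel 2 from the left) is /i/.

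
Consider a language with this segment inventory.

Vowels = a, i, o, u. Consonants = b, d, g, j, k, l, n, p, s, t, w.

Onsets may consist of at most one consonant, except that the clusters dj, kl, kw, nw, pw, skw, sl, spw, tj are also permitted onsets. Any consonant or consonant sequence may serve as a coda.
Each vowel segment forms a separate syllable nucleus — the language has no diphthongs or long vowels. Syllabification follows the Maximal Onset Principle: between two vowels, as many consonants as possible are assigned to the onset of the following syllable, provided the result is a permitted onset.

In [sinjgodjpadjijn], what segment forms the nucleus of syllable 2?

The vowels are i, o, a, i — 4 nuclei, so 4 syllables.
The second nucleus (vowel 2 from the left) is /o/.

o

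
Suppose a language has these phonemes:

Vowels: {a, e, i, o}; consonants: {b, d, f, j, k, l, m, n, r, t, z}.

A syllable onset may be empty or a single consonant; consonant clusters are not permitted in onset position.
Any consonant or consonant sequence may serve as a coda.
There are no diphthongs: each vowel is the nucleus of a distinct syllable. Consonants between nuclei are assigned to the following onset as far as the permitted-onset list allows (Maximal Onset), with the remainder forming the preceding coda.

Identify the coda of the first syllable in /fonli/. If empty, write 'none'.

Vowels present: o, i; each is a nucleus, giving 2 syllables.
Between /o/ (V1) and /i/ (V2): /nl/ — longest licit onset from the right is /l/, leaving /n/ as coda.
So the parse is fon.li.
Syllable 1 is /fon/: onset /f/, nucleus /o/, coda /n/.

n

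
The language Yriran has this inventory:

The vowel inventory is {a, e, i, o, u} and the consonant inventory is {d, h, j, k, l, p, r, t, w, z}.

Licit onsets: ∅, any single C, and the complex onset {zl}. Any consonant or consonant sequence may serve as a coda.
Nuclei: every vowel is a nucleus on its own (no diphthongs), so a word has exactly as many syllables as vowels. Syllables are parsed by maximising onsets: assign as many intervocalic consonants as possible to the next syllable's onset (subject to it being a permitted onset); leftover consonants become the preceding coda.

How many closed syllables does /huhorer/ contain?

1

Vowels present: u, o, e; each is a nucleus, giving 3 syllables.
σ1/σ2 boundary: just /h/ — single C goes to the following onset.
σ2/σ3 boundary: /r/ → onset of the next syllable (single consonants are always licit onsets).
Putting it together: hu.ho.rer.
Classifying each syllable: /hu/ (open), /ho/ (open), /rer/ (closed).
Closed syllables: 1.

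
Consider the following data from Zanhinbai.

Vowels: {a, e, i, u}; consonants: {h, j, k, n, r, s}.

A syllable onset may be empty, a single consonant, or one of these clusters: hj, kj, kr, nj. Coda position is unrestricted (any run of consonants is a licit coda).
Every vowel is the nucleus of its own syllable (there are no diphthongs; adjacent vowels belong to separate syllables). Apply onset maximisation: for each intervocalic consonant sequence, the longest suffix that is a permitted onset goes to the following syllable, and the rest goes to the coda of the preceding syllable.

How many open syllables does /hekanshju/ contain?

2

Nuclei (vowels): e, a, u → 3 syllables.
Between /e/ (V1) and /a/ (V2): just /k/ — single C goes to the following onset.
Between /a/ (V2) and /u/ (V3): /nshj/; trying suffixes from longest down, /hj/ is the first permitted one, so coda /ns/ | onset /hj/.
Putting it together: he.kans.hju.
Classifying each syllable: /he/ (open), /kans/ (closed), /hju/ (open).
Open syllables: 2.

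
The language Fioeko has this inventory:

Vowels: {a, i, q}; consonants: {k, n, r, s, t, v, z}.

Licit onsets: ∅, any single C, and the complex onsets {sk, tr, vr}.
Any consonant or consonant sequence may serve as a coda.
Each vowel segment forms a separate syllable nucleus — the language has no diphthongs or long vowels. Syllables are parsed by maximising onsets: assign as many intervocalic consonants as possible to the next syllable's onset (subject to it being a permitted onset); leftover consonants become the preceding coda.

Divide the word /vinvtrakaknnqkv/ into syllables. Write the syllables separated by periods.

Vowels present: i, a, a, q; each is a nucleus, giving 4 syllables.
/i…a/ gap (V1→V2): cluster /nvtr/ — the longest permitted-onset suffix is /tr/; onset = /tr/, preceding coda = /nv/.
/a…a/ gap (V2→V3): /k/ → onset of the next syllable (single consonants are always licit onsets).
/a…q/ gap (V3→V4): /knn/; trying suffixes from longest down, /n/ is the first permitted one, so coda /kn/ | onset /n/.

vinv.tra.kakn.nqkv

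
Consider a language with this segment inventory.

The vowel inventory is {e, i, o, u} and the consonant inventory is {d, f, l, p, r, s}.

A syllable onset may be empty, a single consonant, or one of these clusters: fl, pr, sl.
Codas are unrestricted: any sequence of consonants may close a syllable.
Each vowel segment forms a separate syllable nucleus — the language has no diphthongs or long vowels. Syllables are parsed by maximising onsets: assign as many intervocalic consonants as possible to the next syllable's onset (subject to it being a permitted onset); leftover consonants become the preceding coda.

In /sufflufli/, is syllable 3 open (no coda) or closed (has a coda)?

open

Nuclei (vowels): u, u, i → 3 syllables.
/u…u/ gap (V1→V2): /ffl/; trying suffixes from longest down, /fl/ is the first permitted one, so coda /f/ | onset /fl/.
/u…i/ gap (V2→V3): /fl/ — entire cluster is a permitted onset → onset /fl/, coda ∅.
Syllabification: suf.flu.fli.
Syllable 3 is /fli/; it ends in its nucleus with no coda, so it is open.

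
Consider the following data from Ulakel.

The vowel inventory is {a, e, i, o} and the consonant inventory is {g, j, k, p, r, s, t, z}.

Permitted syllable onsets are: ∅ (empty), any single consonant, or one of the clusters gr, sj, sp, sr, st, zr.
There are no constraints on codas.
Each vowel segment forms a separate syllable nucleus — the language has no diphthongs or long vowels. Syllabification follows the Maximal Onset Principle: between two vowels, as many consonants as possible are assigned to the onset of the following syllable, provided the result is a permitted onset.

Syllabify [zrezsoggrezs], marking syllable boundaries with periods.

zrez.sog.grezs

Vowels present: e, o, e; each is a nucleus, giving 3 syllables.
/e…o/ gap (V1→V2): cluster /zs/ — the longest permitted-onset suffix is /s/; onset = /s/, preceding coda = /z/.
/o…e/ gap (V2→V3): /ggr/ splits as /g/ + /gr/ (/gr/ is the longest suffix that is a licit onset).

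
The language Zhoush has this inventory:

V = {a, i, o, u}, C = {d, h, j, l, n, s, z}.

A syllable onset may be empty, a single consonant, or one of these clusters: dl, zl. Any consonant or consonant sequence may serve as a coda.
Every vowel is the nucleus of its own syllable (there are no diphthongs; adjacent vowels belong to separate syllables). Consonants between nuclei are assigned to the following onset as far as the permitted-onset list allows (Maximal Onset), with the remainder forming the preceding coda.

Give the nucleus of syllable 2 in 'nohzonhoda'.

o

Vowels present: o, o, o, a; each is a nucleus, giving 4 syllables.
The second nucleus (vowel 2 from the left) is /o/.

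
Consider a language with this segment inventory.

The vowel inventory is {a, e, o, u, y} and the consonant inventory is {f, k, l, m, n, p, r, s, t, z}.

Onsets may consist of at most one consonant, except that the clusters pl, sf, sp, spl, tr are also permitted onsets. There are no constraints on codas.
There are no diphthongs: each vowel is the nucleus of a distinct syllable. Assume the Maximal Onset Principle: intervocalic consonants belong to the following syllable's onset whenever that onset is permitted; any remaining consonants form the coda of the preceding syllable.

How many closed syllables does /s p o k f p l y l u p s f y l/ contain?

Vowels present: o, y, u, y; each is a nucleus, giving 4 syllables.
Between /o/ (V1) and /y/ (V2): cluster /kfpl/ — the longest permitted-onset suffix is /pl/; onset = /pl/, preceding coda = /kf/.
Between /y/ (V2) and /u/ (V3): /l/ → onset of the next syllable (single consonants are always licit onsets).
Between /u/ (V3) and /y/ (V4): /psf/; trying suffixes from longest down, /sf/ is the first permitted one, so coda /p/ | onset /sf/.
Syllabification: spokf.ply.lup.sfyl.
Classifying each syllable: /spokf/ (closed), /ply/ (open), /lup/ (closed), /sfyl/ (closed).
Closed syllables: 3.

3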